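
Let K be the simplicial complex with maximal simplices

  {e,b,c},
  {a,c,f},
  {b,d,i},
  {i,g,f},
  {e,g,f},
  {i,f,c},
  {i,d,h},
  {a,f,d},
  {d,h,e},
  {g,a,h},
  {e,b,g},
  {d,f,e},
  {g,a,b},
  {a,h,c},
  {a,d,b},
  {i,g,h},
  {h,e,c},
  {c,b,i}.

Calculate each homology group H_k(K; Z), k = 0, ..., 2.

H_0 ≅ Z,  H_1 ≅ Z^2,  H_2 ≅ Z.

We work with the vertex ordering a < b < c < d < e < f < g < h < i. The simplices of K, each written with vertices in increasing order, are:

  0-simplices (9): a, b, c, d, e, f, g, h, i
  1-simplices (27): ab, ac, ad, af, ag, ah, bc, bd, be, bg, bi, ce, cf, ch, ci, de, df, dh, di, ef, eg, eh, fg, fi, gh, gi, hi
  2-simplices (18): abd, abg, acf, ach, adf, agh, bce, bci, bdi, beg, ceh, cfi, def, deh, dhi, efg, fgi, ghi

so the chain groups are C_0 ≅ Z^9, C_1 ≅ Z^27, C_2 ≅ Z^18.

The boundary map ∂_1: C_1 → C_0 sends each edge [p,q] (with p < q) to q − p. For instance
  ∂gi = i − g.
The resulting 9×27 matrix has rank 8, and its Smith normal form has invariant factors (1,1,1,1,1,1,1,1).

∂_2: C_2 → C_1 sends each 2-simplex [p,q,r] to [q,r] − [p,r] + [p,q]. For instance
  ∂beg = eg − bg + be,
  ∂abg = bg − ag + ab.
The 27×18 boundary matrix has rank 17 and Smith normal form diag(1,1,1,1,1,1,1,1,1,1,1,1,1,1,1,1,1).

Computing H_k = (kernel of ∂_k) / (image of ∂_{k+1}):

  H_0: rank C_0 − rank ∂_1 = 9 − 8 = 1, and the invariant factors of ∂_1 are all 1, so H_0 = Z.
  H_1: rank ker ∂_1 − rank ∂_2 = (27 − 8) − 17 = 2, and the invariant factors of ∂_2 are all 1, so H_1 = Z^2.
  H_2: rank ker ∂_2 − rank ∂_3 = (18 − 17) − 0 = 1, and there is no ∂_3, so H_2 = Z.

As a check, the Euler characteristic is 9 − 27 + 18 = 0, which agrees with 1 − 2 + 1 = 0.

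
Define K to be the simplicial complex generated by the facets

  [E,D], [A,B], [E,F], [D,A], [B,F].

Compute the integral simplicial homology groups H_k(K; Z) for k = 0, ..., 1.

H_0 ≅ Z,  H_1 ≅ Z.

We work with the vertex ordering A < B < D < E < F. The simplices of K, each written with vertices in increasing order, are:

  0-simplices (5): A, B, D, E, F
  1-simplices (5): AB, AD, BF, DE, EF

giving chain groups C_0 ≅ Z^5, C_1 ≅ Z^5.

Boundary ∂_1: C_1 → C_0 is given by ∂[p,q] = [q] − [p].
The resulting 5×5 matrix has rank 4, and its Smith normal form has invariant factors (1,1,1,1).

Now H_k = ker ∂_k / im ∂_{k+1}, so:

  H_0: rank C_0 − rank ∂_1 = 5 − 4 = 1, and the invariant factors of ∂_1 are all 1, so H_0 = Z.
  H_1: rank ker ∂_1 − rank ∂_2 = (5 − 4) − 0 = 1, and there is no ∂_2, so H_1 = Z.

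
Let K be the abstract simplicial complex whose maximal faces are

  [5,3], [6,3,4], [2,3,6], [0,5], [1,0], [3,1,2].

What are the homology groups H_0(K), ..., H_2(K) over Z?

H_0 = Z,  H_1 = Z,  H_2 = 0.

We work with the vertex ordering 0 < 1 < 2 < 3 < 4 < 5 < 6. The simplices of K, each written with vertices in increasing order, are:

  0-simplices (7): [0], [1], [2], [3], [4], [5], [6]
  1-simplices (10): [0,1], [0,5], [1,2], [1,3], [2,3], [2,6], [3,4], [3,5], [3,6], [4,6]
  2-simplices (3): [1,2,3], [2,3,6], [3,4,6]

giving chain groups C_0 ≅ Z^7, C_1 ≅ Z^10, C_2 ≅ Z^3.

Boundary ∂_1: C_1 → C_0 is given by ∂[p,q] = [q] − [p].
The 7×10 boundary matrix has rank 6 and Smith normal form diag(1,1,1,1,1,1).

Boundary ∂_2: C_2 → C_1 sends each 2-simplex [p,q,r] to [q,r] − [p,r] + [p,q]. For instance
  ∂[2,3,6] = [3,6] − [2,6] + [2,3],
  ∂[1,2,3] = [2,3] − [1,3] + [1,2].
As a 10×3 matrix over Z this has rank 3, with invariant factors (1,1,1).

Now H_k = ker ∂_k / im ∂_{k+1}, so:

  H_0: rank C_0 − rank ∂_1 = 7 − 6 = 1, and the invariant factors of ∂_1 are all 1, so H_0 ≅ Z.
  H_1: rank ker ∂_1 − rank ∂_2 = (10 − 6) − 3 = 1, and the invariant factors of ∂_2 are all 1, so H_1 ≅ Z.
  H_2: rank ker ∂_2 − rank ∂_3 = (3 − 3) − 0 = 0, and there is no ∂_3, so H_2 ≅ 0.

As a check, the Euler characteristic is 7 − 10 + 3 = 0, which agrees with 1 − 1 + 0 = 0.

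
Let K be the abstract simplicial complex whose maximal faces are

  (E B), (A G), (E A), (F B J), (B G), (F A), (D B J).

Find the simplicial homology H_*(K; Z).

Take the total order A < B < D < E < F < G < J on the vertex set. Then K (dimension 2) consists of the simplices:

  0-simplices (7): A, B, D, E, F, G, J
  1-simplices (10): AE, AF, AG, BD, BE, BF, BG, BJ, DJ, FJ
  2-simplices (2): BDJ, BFJ

Hence C_0 ≅ Z^7, C_1 ≅ Z^10, C_2 ≅ Z^2.

The boundary map ∂_1: C_1 → C_0 sends each edge [p,q] (with p < q) to q − p.
As a 7×10 matrix over Z this has rank 6, with invariant factors (1,1,1,1,1,1).

The boundary map ∂_2: C_2 → C_1 maps a triangle to the signed sum of its edges. For instance
  ∂BFJ = FJ − BJ + BF,
  ∂BDJ = DJ − BJ + BD.
This gives a 10×2 integer matrix of rank 2; reducing to Smith normal form yields diagonal entries (1,1).

Computing H_k = (kernel of ∂_k) / (image of ∂_{k+1}):

  H_0: rank C_0 − rank ∂_1 = 7 − 6 = 1, and the invariant factors of ∂_1 are all 1, so H_0 = Z.
  H_1: rank ker ∂_1 − rank ∂_2 = (10 − 6) − 2 = 2, and the invariant factors of ∂_2 are all 1, so H_1 = Z^2.
  H_2: rank ker ∂_2 − rank ∂_3 = (2 − 2) − 0 = 0, and there is no ∂_3, so H_2 = 0.

H_0 ≅ Z,  H_1 ≅ Z^2,  H_2 = 0.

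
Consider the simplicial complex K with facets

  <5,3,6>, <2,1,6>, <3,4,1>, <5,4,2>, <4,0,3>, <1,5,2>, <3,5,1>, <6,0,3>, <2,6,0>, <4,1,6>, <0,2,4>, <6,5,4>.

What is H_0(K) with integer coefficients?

We work with the vertex ordering 0 < 1 < 2 < 3 < 4 < 5 < 6. The simplices of K, each written with vertices in increasing order, are:

  0-simplices (7): [0], [1], [2], [3], [4], [5], [6]
  1-simplices (18): [0,2], [0,3], [0,4], [0,6], [1,2], [1,3], [1,4], [1,5], [1,6], [2,4], [2,5], [2,6], [3,4], [3,5], [3,6], [4,5], [4,6], [5,6]
  2-simplices (12): [0,2,4], [0,2,6], [0,3,4], [0,3,6], [1,2,5], [1,2,6], [1,3,4], [1,3,5], [1,4,6], [2,4,5], [3,5,6], [4,5,6]

Hence C_0 ≅ Z^7, C_1 ≅ Z^18, C_2 ≅ Z^12.

Boundary ∂_1: C_1 → C_0 maps an edge to its endpoints' difference, ∂[p,q] = q − p. For instance
  ∂[1,5] = [5] − [1].
This gives a 7×18 integer matrix of rank 6; reducing to Smith normal form yields diagonal entries (1,1,1,1,1,1).

The boundary map ∂_2: C_2 → C_1 sends each 2-simplex [p,q,r] to [q,r] − [p,r] + [p,q]. For instance
  ∂[1,2,5] = [2,5] − [1,5] + [1,2],
  ∂[3,5,6] = [5,6] − [3,6] + [3,5].
The 18×12 boundary matrix has rank 12 and Smith normal form diag(1,1,1,1,1,1,1,1,1,1,1,2).

Computing H_k = (kernel of ∂_k) / (image of ∂_{k+1}):

  H_0: rank C_0 − rank ∂_1 = 7 − 6 = 1, and the invariant factors of ∂_1 are all 1, so H_0 ≅ Z.

(K is a triangulation of the real projective plane RP^2.)

H_0 = Z.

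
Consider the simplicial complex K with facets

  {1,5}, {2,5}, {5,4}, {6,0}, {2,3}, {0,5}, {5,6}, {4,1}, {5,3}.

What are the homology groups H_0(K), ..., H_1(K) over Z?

H_0 = Z,  H_1 = Z^3.

Order the vertices as 0 < 1 < 2 < 3 < 4 < 5 < 6. Listing each simplex with vertices in this order, K has dimension 1 with simplices:

  0-simplices (7): [0], [1], [2], [3], [4], [5], [6]
  1-simplices (9): [0,5], [0,6], [1,4], [1,5], [2,3], [2,5], [3,5], [4,5], [5,6]

so the chain groups are C_0 ≅ Z^7, C_1 ≅ Z^9.

The boundary map ∂_1: C_1 → C_0 is given by ∂[p,q] = [q] − [p]. For instance
  ∂[1,5] = [5] − [1].
The 7×9 boundary matrix has rank 6 and Smith normal form diag(1,1,1,1,1,1).

Now H_k = ker ∂_k / im ∂_{k+1}, so:

  H_0: rank C_0 − rank ∂_1 = 7 − 6 = 1, and the invariant factors of ∂_1 are all 1, so H_0 = Z.
  H_1: rank ker ∂_1 − rank ∂_2 = (9 − 6) − 0 = 3, and there is no ∂_2, so H_1 = Z^3.

As a check, the Euler characteristic is 7 − 9 = -2, which agrees with 1 − 3 = -2.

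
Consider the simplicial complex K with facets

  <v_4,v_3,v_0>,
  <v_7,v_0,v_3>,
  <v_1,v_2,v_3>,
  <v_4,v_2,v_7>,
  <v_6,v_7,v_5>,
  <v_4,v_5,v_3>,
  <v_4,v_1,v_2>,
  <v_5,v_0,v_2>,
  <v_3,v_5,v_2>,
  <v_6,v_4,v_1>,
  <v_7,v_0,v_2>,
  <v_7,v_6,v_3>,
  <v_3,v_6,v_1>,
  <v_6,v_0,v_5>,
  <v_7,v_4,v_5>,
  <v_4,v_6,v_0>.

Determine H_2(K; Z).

Order the vertices as v_0 < v_1 < v_2 < v_3 < v_4 < v_5 < v_6 < v_7. Listing each simplex with vertices in this order, K has dimension 2 with simplices:

  0-simplices (8): [v_0], [v_1], [v_2], [v_3], [v_4], [v_5], [v_6], [v_7]
  1-simplices (24): (24 of them)
  2-simplices (16): (16 of them)

so the chain groups are C_0 ≅ Z^8, C_1 ≅ Z^24, C_2 ≅ Z^16.

Boundary ∂_1: C_1 → C_0 is given by ∂[p,q] = [q] − [p]. For instance
  ∂[v_3,v_4] = [v_4] − [v_3].
As a 8×24 matrix over Z this has rank 7, with invariant factors (1,1,1,1,1,1,1).

∂_2: C_2 → C_1 maps a triangle to the signed sum of its edges. For instance
  ∂[v_0,v_5,v_6] = [v_5,v_6] − [v_0,v_6] + [v_0,v_5],
  ∂[v_3,v_4,v_5] = [v_4,v_5] − [v_3,v_5] + [v_3,v_4].
The resulting 24×16 matrix has rank 15, and its Smith normal form has invariant factors (1,1,1,1,1,1,1,1,1,1,1,1,1,1,1).

Now H_k = ker ∂_k / im ∂_{k+1}, so:

  H_2: rank ker ∂_2 − rank ∂_3 = (16 − 15) − 0 = 1, and there is no ∂_3, so H_2 ≅ Z.

(K is a triangulation of the torus T^2.)

H_2 = Z.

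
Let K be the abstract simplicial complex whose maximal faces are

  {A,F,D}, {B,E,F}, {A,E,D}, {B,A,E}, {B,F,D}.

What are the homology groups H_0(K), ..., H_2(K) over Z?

H_0 ≅ Z,  H_1 ≅ Z,  H_2 = 0.

Order the vertices as A < B < D < E < F. Listing each simplex with vertices in this order, K has dimension 2 with simplices:

  0-simplices (5): A, B, D, E, F
  1-simplices (10): AB, AD, AE, AF, BD, BE, BF, DE, DF, EF
  2-simplices (5): ABE, ADE, ADF, BDF, BEF

so the chain groups are C_0 ≅ Z^5, C_1 ≅ Z^10, C_2 ≅ Z^5.

∂_1: C_1 → C_0 sends each edge [p,q] (with p < q) to q − p.
As a 5×10 matrix over Z this has rank 4, with invariant factors (1,1,1,1).

Boundary ∂_2: C_2 → C_1 maps a triangle to the signed sum of its edges. For instance
  ∂BDF = DF − BF + BD,
  ∂ADE = DE − AE + AD.
The 10×5 boundary matrix has rank 5 and Smith normal form diag(1,1,1,1,1).

Computing H_k = (kernel of ∂_k) / (image of ∂_{k+1}):

  H_0: rank C_0 − rank ∂_1 = 5 − 4 = 1, and the invariant factors of ∂_1 are all 1, so H_0 ≅ Z.
  H_1: rank ker ∂_1 − rank ∂_2 = (10 − 4) − 5 = 1, and the invariant factors of ∂_2 are all 1, so H_1 ≅ Z.
  H_2: rank ker ∂_2 − rank ∂_3 = (5 − 5) − 0 = 0, and there is no ∂_3, so H_2 ≅ 0.

(K is a triangulation of the Möbius band.)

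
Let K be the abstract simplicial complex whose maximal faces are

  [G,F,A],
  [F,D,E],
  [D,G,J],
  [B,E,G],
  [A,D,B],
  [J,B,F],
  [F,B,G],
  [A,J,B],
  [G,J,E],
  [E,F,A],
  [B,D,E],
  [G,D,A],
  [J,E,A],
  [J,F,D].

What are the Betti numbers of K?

b_0 = 1, b_1 = 2, b_2 = 1.

Take the total order A < B < D < E < F < G < J on the vertex set. Then K (dimension 2) consists of the simplices:

  0-simplices (7): A, B, D, E, F, G, J
  1-simplices (21): AB, AD, AE, AF, AG, AJ, BD, BE, BF, BG, BJ, DE, DF, DG, DJ, EF, EG, EJ, FG, FJ, GJ
  2-simplices (14): ABD, ABJ, ADG, AEF, AEJ, AFG, BDE, BEG, BFG, BFJ, DEF, DFJ, DGJ, EGJ

so the chain groups are C_0 ≅ Z^7, C_1 ≅ Z^21, C_2 ≅ Z^14.

Boundary ∂_1: C_1 → C_0 sends each edge [p,q] (with p < q) to q − p. For instance
  ∂BD = D − B.
This gives a 7×21 integer matrix of rank 6; reducing to Smith normal form yields diagonal entries (1,1,1,1,1,1).

Boundary ∂_2: C_2 → C_1 acts by ∂[p,q,r] = [q,r] − [p,r] + [p,q]. For instance
  ∂BDE = DE − BE + BD,
  ∂ABJ = BJ − AJ + AB.
The resulting 21×14 matrix has rank 13, and its Smith normal form has invariant factors (1,1,1,1,1,1,1,1,1,1,1,1,1).

Reading off H_k = ker ∂_k / im ∂_{k+1}:

  H_0: rank C_0 − rank ∂_1 = 7 − 6 = 1, and the invariant factors of ∂_1 are all 1, so H_0 = Z.
  H_1: rank ker ∂_1 − rank ∂_2 = (21 − 6) − 13 = 2, and the invariant factors of ∂_2 are all 1, so H_1 = Z^2.
  H_2: rank ker ∂_2 − rank ∂_3 = (14 − 13) − 0 = 1, and there is no ∂_3, so H_2 = Z.

Hence the Betti numbers are b_0 = 1, b_1 = 2, b_2 = 1.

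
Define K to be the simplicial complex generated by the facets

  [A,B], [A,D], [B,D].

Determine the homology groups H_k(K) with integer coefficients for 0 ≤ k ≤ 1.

H_0 ≅ Z,  H_1 ≅ Z.

We work with the vertex ordering A < B < D. The simplices of K, each written with vertices in increasing order, are:

  0-simplices (3): A, B, D
  1-simplices (3): AB, AD, BD

so the chain groups are C_0 ≅ Z^3, C_1 ≅ Z^3.

∂_1: C_1 → C_0 sends each edge [p,q] (with p < q) to q − p.
The resulting 3×3 matrix has rank 2, and its Smith normal form has invariant factors (1,1).

Computing H_k = (kernel of ∂_k) / (image of ∂_{k+1}):

  H_0: rank C_0 − rank ∂_1 = 3 − 2 = 1, and the invariant factors of ∂_1 are all 1, so H_0 ≅ Z.
  H_1: rank ker ∂_1 − rank ∂_2 = (3 − 2) − 0 = 1, and there is no ∂_2, so H_1 ≅ Z.

As a check, the Euler characteristic is 3 − 3 = 0, which agrees with 1 − 1 = 0.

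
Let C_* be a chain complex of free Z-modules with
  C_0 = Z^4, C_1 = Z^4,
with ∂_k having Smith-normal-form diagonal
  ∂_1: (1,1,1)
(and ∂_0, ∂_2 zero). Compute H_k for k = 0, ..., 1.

H_0: b_0 = 4 − 0 − 3 = 1; torsion from ∂_1 factors > 1: none. So H_0 = Z.
H_1: b_1 = 4 − 3 − 0 = 1; torsion from ∂_2 factors > 1: none. So H_1 = Z.

H_0 = Z,  H_1 = Z.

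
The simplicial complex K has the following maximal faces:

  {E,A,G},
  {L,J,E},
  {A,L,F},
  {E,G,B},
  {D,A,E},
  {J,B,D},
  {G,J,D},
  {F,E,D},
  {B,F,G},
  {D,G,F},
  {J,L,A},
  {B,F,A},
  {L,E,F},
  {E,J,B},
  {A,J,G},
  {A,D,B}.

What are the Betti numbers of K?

b_0 = 1, b_1 = 2, b_2 = 1.

We work with the vertex ordering A < B < D < E < F < G < J < L. The simplices of K, each written with vertices in increasing order, are:

  0-simplices (8): A, B, D, E, F, G, J, L
  1-simplices (24): AB, AD, AE, AF, AG, AJ, AL, BD, BE, BF, BG, BJ, DE, DF, DG, DJ, EF, EG, EJ, EL, FG, FL, GJ, JL
  2-simplices (16): ABD, ABF, ADE, AEG, AFL, AGJ, AJL, BDJ, BEG, BEJ, BFG, DEF, DFG, DGJ, EFL, EJL

giving chain groups C_0 ≅ Z^8, C_1 ≅ Z^24, C_2 ≅ Z^16.

∂_1: C_1 → C_0 maps an edge to its endpoints' difference, ∂[p,q] = q − p.
This gives a 8×24 integer matrix of rank 7; reducing to Smith normal form yields diagonal entries (1,1,1,1,1,1,1).

The boundary map ∂_2: C_2 → C_1 sends each 2-simplex [p,q,r] to [q,r] − [p,r] + [p,q]. For instance
  ∂AJL = JL − AL + AJ,
  ∂ABF = BF − AF + AB.
This gives a 24×16 integer matrix of rank 15; reducing to Smith normal form yields diagonal entries (1,1,1,1,1,1,1,1,1,1,1,1,1,1,1).

Reading off H_k = ker ∂_k / im ∂_{k+1}:

  H_0: rank C_0 − rank ∂_1 = 8 − 7 = 1, and the invariant factors of ∂_1 are all 1, so H_0 = Z.
  H_1: rank ker ∂_1 − rank ∂_2 = (24 − 7) − 15 = 2, and the invariant factors of ∂_2 are all 1, so H_1 = Z^2.
  H_2: rank ker ∂_2 − rank ∂_3 = (16 − 15) − 0 = 1, and there is no ∂_3, so H_2 = Z.

As a check, the Euler characteristic is 8 − 24 + 16 = 0, which agrees with 1 − 2 + 1 = 0.

Hence the Betti numbers are b_0 = 1, b_1 = 2, b_2 = 1.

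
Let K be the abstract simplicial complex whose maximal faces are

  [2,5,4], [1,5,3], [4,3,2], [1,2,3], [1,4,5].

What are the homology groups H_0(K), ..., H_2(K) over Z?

H_0 ≅ Z,  H_1 ≅ Z,  H_2 = 0.

Fix the vertex order 1 < 2 < 3 < 4 < 5 and write every simplex with vertices in increasing order. Then dim K = 2 and the simplices of K are:

  0-simplices (5): [1], [2], [3], [4], [5]
  1-simplices (10): [1,2], [1,3], [1,4], [1,5], [2,3], [2,4], [2,5], [3,4], [3,5], [4,5]
  2-simplices (5): [1,2,3], [1,3,5], [1,4,5], [2,3,4], [2,4,5]

giving chain groups C_0 ≅ Z^5, C_1 ≅ Z^10, C_2 ≅ Z^5.

The boundary map ∂_1: C_1 → C_0 is given by ∂[p,q] = [q] − [p]. For instance
  ∂[3,5] = [5] − [3].
This gives a 5×10 integer matrix of rank 4; reducing to Smith normal form yields diagonal entries (1,1,1,1).

The boundary map ∂_2: C_2 → C_1 sends each 2-simplex [p,q,r] to [q,r] − [p,r] + [p,q]. For instance
  ∂[2,3,4] = [3,4] − [2,4] + [2,3],
  ∂[2,4,5] = [4,5] − [2,5] + [2,4].
The resulting 10×5 matrix has rank 5, and its Smith normal form has invariant factors (1,1,1,1,1).

Now H_k = ker ∂_k / im ∂_{k+1}, so:

  H_0: rank C_0 − rank ∂_1 = 5 − 4 = 1, and the invariant factors of ∂_1 are all 1, so H_0 ≅ Z.
  H_1: rank ker ∂_1 − rank ∂_2 = (10 − 4) − 5 = 1, and the invariant factors of ∂_2 are all 1, so H_1 ≅ Z.
  H_2: rank ker ∂_2 − rank ∂_3 = (5 − 5) − 0 = 0, and there is no ∂_3, so H_2 ≅ 0.

As a check, the Euler characteristic is 5 − 10 + 5 = 0, which agrees with 1 − 1 + 0 = 0.
(K is a triangulation of the Möbius band.)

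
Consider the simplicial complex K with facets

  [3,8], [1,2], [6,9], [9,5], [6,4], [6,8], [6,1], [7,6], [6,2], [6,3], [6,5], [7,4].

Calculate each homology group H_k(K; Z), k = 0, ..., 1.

H_0 = Z,  H_1 = Z^4.

We work with the vertex ordering 1 < 2 < 3 < 4 < 5 < 6 < 7 < 8 < 9. The simplices of K, each written with vertices in increasing order, are:

  0-simplices (9): [1], [2], [3], [4], [5], [6], [7], [8], [9]
  1-simplices (12): [1,2], [1,6], [2,6], [3,6], [3,8], [4,6], [4,7], [5,6], [5,9], [6,7], [6,8], [6,9]

so the chain groups are C_0 ≅ Z^9, C_1 ≅ Z^12.

The boundary map ∂_1: C_1 → C_0 is given by ∂[p,q] = [q] − [p]. For instance
  ∂[6,7] = [7] − [6].
The 9×12 boundary matrix has rank 8 and Smith normal form diag(1,1,1,1,1,1,1,1).

From H_k ≅ ker(∂_k) / im(∂_{k+1}) we obtain:

  H_0: rank C_0 − rank ∂_1 = 9 − 8 = 1, and the invariant factors of ∂_1 are all 1, so H_0 ≅ Z.
  H_1: rank ker ∂_1 − rank ∂_2 = (12 − 8) − 0 = 4, and there is no ∂_2, so H_1 ≅ Z^4.

(K is a triangulation of a wedge of 4 circles.)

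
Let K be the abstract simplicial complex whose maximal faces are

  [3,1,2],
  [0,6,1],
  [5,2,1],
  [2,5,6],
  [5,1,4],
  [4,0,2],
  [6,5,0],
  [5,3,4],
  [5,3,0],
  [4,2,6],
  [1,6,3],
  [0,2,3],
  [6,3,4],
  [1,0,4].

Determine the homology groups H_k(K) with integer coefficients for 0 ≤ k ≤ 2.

Fix the vertex order 0 < 1 < 2 < 3 < 4 < 5 < 6 and write every simplex with vertices in increasing order. Then dim K = 2 and the simplices of K are:

  0-simplices (7): [0], [1], [2], [3], [4], [5], [6]
  1-simplices (21): [0,1], [0,2], [0,3], [0,4], [0,5], [0,6], [1,2], [1,3], [1,4], [1,5], [1,6], [2,3], [2,4], [2,5], [2,6], [3,4], [3,5], [3,6], [4,5], [4,6], [5,6]
  2-simplices (14): [0,1,4], [0,1,6], [0,2,3], [0,2,4], [0,3,5], [0,5,6], [1,2,3], [1,2,5], [1,3,6], [1,4,5], [2,4,6], [2,5,6], [3,4,5], [3,4,6]

Hence C_0 ≅ Z^7, C_1 ≅ Z^21, C_2 ≅ Z^14.

∂_1: C_1 → C_0 sends each edge [p,q] (with p < q) to q − p. For instance
  ∂[5,6] = [6] − [5].
The 7×21 boundary matrix has rank 6 and Smith normal form diag(1,1,1,1,1,1).

∂_2: C_2 → C_1 acts by ∂[p,q,r] = [q,r] − [p,r] + [p,q]. For instance
  ∂[0,2,4] = [2,4] − [0,4] + [0,2],
  ∂[1,4,5] = [4,5] − [1,5] + [1,4].
The 21×14 boundary matrix has rank 13 and Smith normal form diag(1,1,1,1,1,1,1,1,1,1,1,1,1).

Reading off H_k = ker ∂_k / im ∂_{k+1}:

  H_0: rank C_0 − rank ∂_1 = 7 − 6 = 1, and the invariant factors of ∂_1 are all 1, so H_0 ≅ Z.
  H_1: rank ker ∂_1 − rank ∂_2 = (21 − 6) − 13 = 2, and the invariant factors of ∂_2 are all 1, so H_1 ≅ Z^2.
  H_2: rank ker ∂_2 − rank ∂_3 = (14 − 13) − 0 = 1, and there is no ∂_3, so H_2 ≅ Z.

As a check, the Euler characteristic is 7 − 21 + 14 = 0, which agrees with 1 − 2 + 1 = 0.
(K is a triangulation of the torus T^2.)

H_0 = Z,  H_1 = Z^2,  H_2 = Z.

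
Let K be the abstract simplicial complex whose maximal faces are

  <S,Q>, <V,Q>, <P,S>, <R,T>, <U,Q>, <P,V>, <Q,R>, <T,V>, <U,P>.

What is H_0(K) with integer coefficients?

Fix the vertex order P < Q < R < S < T < U < V and write every simplex with vertices in increasing order. Then dim K = 1 and the simplices of K are:

  0-simplices (7): P, Q, R, S, T, U, V
  1-simplices (9): PS, PU, PV, QR, QS, QU, QV, RT, TV

giving chain groups C_0 ≅ Z^7, C_1 ≅ Z^9.

The boundary map ∂_1: C_1 → C_0 is given by ∂[p,q] = [q] − [p]. For instance
  ∂PU = U − P.
This gives a 7×9 integer matrix of rank 6; reducing to Smith normal form yields diagonal entries (1,1,1,1,1,1).

Reading off H_k = ker ∂_k / im ∂_{k+1}:

  H_0: rank C_0 − rank ∂_1 = 7 − 6 = 1, and the invariant factors of ∂_1 are all 1, so H_0 ≅ Z.

H_0 = Z.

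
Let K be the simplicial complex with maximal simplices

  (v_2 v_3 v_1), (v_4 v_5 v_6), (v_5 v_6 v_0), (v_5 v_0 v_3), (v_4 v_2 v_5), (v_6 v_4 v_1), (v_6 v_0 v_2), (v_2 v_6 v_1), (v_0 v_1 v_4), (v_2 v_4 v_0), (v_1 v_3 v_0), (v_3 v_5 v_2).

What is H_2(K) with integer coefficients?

H_2 ≅ 0.

We work with the vertex ordering v_0 < v_1 < v_2 < v_3 < v_4 < v_5 < v_6. The simplices of K, each written with vertices in increasing order, are:

  0-simplices (7): [v_0], [v_1], [v_2], [v_3], [v_4], [v_5], [v_6]
  1-simplices (18): (18 of them)
  2-simplices (12): (12 of them)

so the chain groups are C_0 ≅ Z^7, C_1 ≅ Z^18, C_2 ≅ Z^12.

∂_1: C_1 → C_0 maps an edge to its endpoints' difference, ∂[p,q] = q − p.
The 7×18 boundary matrix has rank 6 and Smith normal form diag(1,1,1,1,1,1).

Boundary ∂_2: C_2 → C_1 maps a triangle to the signed sum of its edges. For instance
  ∂[v_0,v_1,v_4] = [v_1,v_4] − [v_0,v_4] + [v_0,v_1],
  ∂[v_0,v_2,v_4] = [v_2,v_4] − [v_0,v_4] + [v_0,v_2].
The 18×12 boundary matrix has rank 12 and Smith normal form diag(1,1,1,1,1,1,1,1,1,1,1,2).

From H_k ≅ ker(∂_k) / im(∂_{k+1}) we obtain:

  H_2: rank ker ∂_2 − rank ∂_3 = (12 − 12) − 0 = 0, and there is no ∂_3, so H_2 = 0.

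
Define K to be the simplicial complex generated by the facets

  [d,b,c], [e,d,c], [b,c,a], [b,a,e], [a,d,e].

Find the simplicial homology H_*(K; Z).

H_0 ≅ Z,  H_1 ≅ Z,  H_2 = 0.

We work with the vertex ordering a < b < c < d < e. The simplices of K, each written with vertices in increasing order, are:

  0-simplices (5): a, b, c, d, e
  1-simplices (10): ab, ac, ad, ae, bc, bd, be, cd, ce, de
  2-simplices (5): abc, abe, ade, bcd, cde

so the chain groups are C_0 ≅ Z^5, C_1 ≅ Z^10, C_2 ≅ Z^5.

The boundary map ∂_1: C_1 → C_0 maps an edge to its endpoints' difference, ∂[p,q] = q − p.
The resulting 5×10 matrix has rank 4, and its Smith normal form has invariant factors (1,1,1,1).

∂_2: C_2 → C_1 sends each 2-simplex [p,q,r] to [q,r] − [p,r] + [p,q]. For instance
  ∂cde = de − ce + cd,
  ∂ade = de − ae + ad.
As a 10×5 matrix over Z this has rank 5, with invariant factors (1,1,1,1,1).

From H_k ≅ ker(∂_k) / im(∂_{k+1}) we obtain:

  H_0: rank C_0 − rank ∂_1 = 5 − 4 = 1, and the invariant factors of ∂_1 are all 1, so H_0 ≅ Z.
  H_1: rank ker ∂_1 − rank ∂_2 = (10 − 4) − 5 = 1, and the invariant factors of ∂_2 are all 1, so H_1 ≅ Z.
  H_2: rank ker ∂_2 − rank ∂_3 = (5 − 5) − 0 = 0, and there is no ∂_3, so H_2 ≅ 0.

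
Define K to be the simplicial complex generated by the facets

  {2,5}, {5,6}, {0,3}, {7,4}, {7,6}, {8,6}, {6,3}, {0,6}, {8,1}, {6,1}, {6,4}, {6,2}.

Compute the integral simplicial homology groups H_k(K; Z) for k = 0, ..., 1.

H_0 ≅ Z,  H_1 ≅ Z^4.

Order the vertices as 0 < 1 < 2 < 3 < 4 < 5 < 6 < 7 < 8. Listing each simplex with vertices in this order, K has dimension 1 with simplices:

  0-simplices (9): [0], [1], [2], [3], [4], [5], [6], [7], [8]
  1-simplices (12): [0,3], [0,6], [1,6], [1,8], [2,5], [2,6], [3,6], [4,6], [4,7], [5,6], [6,7], [6,8]

so the chain groups are C_0 ≅ Z^9, C_1 ≅ Z^12.

The boundary map ∂_1: C_1 → C_0 maps an edge to its endpoints' difference, ∂[p,q] = q − p.
As a 9×12 matrix over Z this has rank 8, with invariant factors (1,1,1,1,1,1,1,1).

Reading off H_k = ker ∂_k / im ∂_{k+1}:

  H_0: rank C_0 − rank ∂_1 = 9 − 8 = 1, and the invariant factors of ∂_1 are all 1, so H_0 ≅ Z.
  H_1: rank ker ∂_1 − rank ∂_2 = (12 − 8) − 0 = 4, and there is no ∂_2, so H_1 ≅ Z^4.

(K is a triangulation of a wedge of 4 circles.)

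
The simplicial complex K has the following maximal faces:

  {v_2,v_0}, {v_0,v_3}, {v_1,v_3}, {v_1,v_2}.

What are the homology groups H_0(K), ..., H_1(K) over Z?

H_0 = Z,  H_1 = Z.

Take the total order v_0 < v_1 < v_2 < v_3 on the vertex set. Then K (dimension 1) consists of the simplices:

  0-simplices (4): [v_0], [v_1], [v_2], [v_3]
  1-simplices (4): [v_0,v_2], [v_0,v_3], [v_1,v_2], [v_1,v_3]

Hence C_0 ≅ Z^4, C_1 ≅ Z^4.

The boundary map ∂_1: C_1 → C_0 maps an edge to its endpoints' difference, ∂[p,q] = q − p.
The 4×4 boundary matrix has rank 3 and Smith normal form diag(1,1,1).

From H_k ≅ ker(∂_k) / im(∂_{k+1}) we obtain:

  H_0: rank C_0 − rank ∂_1 = 4 − 3 = 1, and the invariant factors of ∂_1 are all 1, so H_0 ≅ Z.
  H_1: rank ker ∂_1 − rank ∂_2 = (4 − 3) − 0 = 1, and there is no ∂_2, so H_1 ≅ Z.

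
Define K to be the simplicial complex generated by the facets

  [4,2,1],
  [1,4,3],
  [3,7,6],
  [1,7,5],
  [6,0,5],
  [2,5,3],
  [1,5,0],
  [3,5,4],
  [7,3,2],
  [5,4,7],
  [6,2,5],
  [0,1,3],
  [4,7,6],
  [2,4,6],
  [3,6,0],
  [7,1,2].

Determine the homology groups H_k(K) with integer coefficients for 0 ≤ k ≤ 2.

Take the total order 0 < 1 < 2 < 3 < 4 < 5 < 6 < 7 on the vertex set. Then K (dimension 2) consists of the simplices:

  0-simplices (8): [0], [1], [2], [3], [4], [5], [6], [7]
  1-simplices (24): (24 of them)
  2-simplices (16): [0,1,3], [0,1,5], [0,3,6], [0,5,6], [1,2,4], [1,2,7], [1,3,4], [1,5,7], [2,3,5], [2,3,7], [2,4,6], [2,5,6], [3,4,5], [3,6,7], [4,5,7], [4,6,7]

giving chain groups C_0 ≅ Z^8, C_1 ≅ Z^24, C_2 ≅ Z^16.

Boundary ∂_1: C_1 → C_0 sends each edge [p,q] (with p < q) to q − p. For instance
  ∂[3,6] = [6] − [3].
The 8×24 boundary matrix has rank 7 and Smith normal form diag(1,1,1,1,1,1,1).

The boundary map ∂_2: C_2 → C_1 acts by ∂[p,q,r] = [q,r] − [p,r] + [p,q]. For instance
  ∂[2,3,5] = [3,5] − [2,5] + [2,3],
  ∂[0,5,6] = [5,6] − [0,6] + [0,5].
The resulting 24×16 matrix has rank 15, and its Smith normal form has invariant factors (1,1,1,1,1,1,1,1,1,1,1,1,1,1,1).

Now H_k = ker ∂_k / im ∂_{k+1}, so:

  H_0: rank C_0 − rank ∂_1 = 8 − 7 = 1, and the invariant factors of ∂_1 are all 1, so H_0 ≅ Z.
  H_1: rank ker ∂_1 − rank ∂_2 = (24 − 7) − 15 = 2, and the invariant factors of ∂_2 are all 1, so H_1 ≅ Z^2.
  H_2: rank ker ∂_2 − rank ∂_3 = (16 − 15) − 0 = 1, and there is no ∂_3, so H_2 ≅ Z.

H_0 = Z,  H_1 = Z^2,  H_2 = Z.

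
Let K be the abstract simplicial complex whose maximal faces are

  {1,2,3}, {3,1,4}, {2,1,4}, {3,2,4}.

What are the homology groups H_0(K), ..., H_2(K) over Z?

H_0 ≅ Z,  H_1 = 0,  H_2 ≅ Z.

Order the vertices as 1 < 2 < 3 < 4. Listing each simplex with vertices in this order, K has dimension 2 with simplices:

  0-simplices (4): [1], [2], [3], [4]
  1-simplices (6): [1,2], [1,3], [1,4], [2,3], [2,4], [3,4]
  2-simplices (4): [1,2,3], [1,2,4], [1,3,4], [2,3,4]

giving chain groups C_0 ≅ Z^4, C_1 ≅ Z^6, C_2 ≅ Z^4.

∂_1: C_1 → C_0 is given by ∂[p,q] = [q] − [p]. For instance
  ∂[1,2] = [2] − [1].
As a 4×6 matrix over Z this has rank 3, with invariant factors (1,1,1).

∂_2: C_2 → C_1 maps a triangle to the signed sum of its edges. For instance
  ∂[1,3,4] = [3,4] − [1,4] + [1,3],
  ∂[1,2,4] = [2,4] − [1,4] + [1,2].
As a 6×4 matrix over Z this has rank 3, with invariant factors (1,1,1).

Now H_k = ker ∂_k / im ∂_{k+1}, so:

  H_0: rank C_0 − rank ∂_1 = 4 − 3 = 1, and the invariant factors of ∂_1 are all 1, so H_0 = Z.
  H_1: rank ker ∂_1 − rank ∂_2 = (6 − 3) − 3 = 0, and the invariant factors of ∂_2 are all 1, so H_1 = 0.
  H_2: rank ker ∂_2 − rank ∂_3 = (4 − 3) − 0 = 1, and there is no ∂_3, so H_2 = Z.

(K is a triangulation of the 2-sphere S^2.)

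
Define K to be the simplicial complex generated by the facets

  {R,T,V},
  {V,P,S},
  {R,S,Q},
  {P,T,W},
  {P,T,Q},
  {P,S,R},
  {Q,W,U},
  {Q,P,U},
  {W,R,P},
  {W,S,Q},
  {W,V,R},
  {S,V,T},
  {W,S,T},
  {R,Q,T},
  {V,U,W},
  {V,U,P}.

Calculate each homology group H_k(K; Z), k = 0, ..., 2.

Take the total order P < Q < R < S < T < U < V < W on the vertex set. Then K (dimension 2) consists of the simplices:

  0-simplices (8): P, Q, R, S, T, U, V, W
  1-simplices (24): PQ, PR, PS, PT, PU, PV, PW, QR, QS, QT, QU, QW, RS, RT, RV, RW, ST, SV, SW, TV, TW, UV, UW, VW
  2-simplices (16): PQT, PQU, PRS, PRW, PSV, PTW, PUV, QRS, QRT, QSW, QUW, RTV, RVW, STV, STW, UVW

so the chain groups are C_0 ≅ Z^8, C_1 ≅ Z^24, C_2 ≅ Z^16.

Boundary ∂_1: C_1 → C_0 is given by ∂[p,q] = [q] − [p]. For instance
  ∂QR = R − Q.
This gives a 8×24 integer matrix of rank 7; reducing to Smith normal form yields diagonal entries (1,1,1,1,1,1,1).

The boundary map ∂_2: C_2 → C_1 acts by ∂[p,q,r] = [q,r] − [p,r] + [p,q]. For instance
  ∂PQT = QT − PT + PQ,
  ∂PRW = RW − PW + PR.
This gives a 24×16 integer matrix of rank 15; reducing to Smith normal form yields diagonal entries (1,1,1,1,1,1,1,1,1,1,1,1,1,1,1).

Reading off H_k = ker ∂_k / im ∂_{k+1}:

  H_0: rank C_0 − rank ∂_1 = 8 − 7 = 1, and the invariant factors of ∂_1 are all 1, so H_0 ≅ Z.
  H_1: rank ker ∂_1 − rank ∂_2 = (24 − 7) − 15 = 2, and the invariant factors of ∂_2 are all 1, so H_1 ≅ Z^2.
  H_2: rank ker ∂_2 − rank ∂_3 = (16 − 15) − 0 = 1, and there is no ∂_3, so H_2 ≅ Z.

H_0 = Z,  H_1 = Z^2,  H_2 = Z.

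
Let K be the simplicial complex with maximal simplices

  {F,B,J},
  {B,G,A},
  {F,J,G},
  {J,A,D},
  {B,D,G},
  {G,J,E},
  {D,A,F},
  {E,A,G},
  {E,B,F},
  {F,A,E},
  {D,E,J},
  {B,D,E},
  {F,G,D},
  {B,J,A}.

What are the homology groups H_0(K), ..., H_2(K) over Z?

Take the total order A < B < D < E < F < G < J on the vertex set. Then K (dimension 2) consists of the simplices:

  0-simplices (7): A, B, D, E, F, G, J
  1-simplices (21): AB, AD, AE, AF, AG, AJ, BD, BE, BF, BG, BJ, DE, DF, DG, DJ, EF, EG, EJ, FG, FJ, GJ
  2-simplices (14): ABG, ABJ, ADF, ADJ, AEF, AEG, BDE, BDG, BEF, BFJ, DEJ, DFG, EGJ, FGJ

giving chain groups C_0 ≅ Z^7, C_1 ≅ Z^21, C_2 ≅ Z^14.

The boundary map ∂_1: C_1 → C_0 sends each edge [p,q] (with p < q) to q − p. For instance
  ∂DF = F − D.
The resulting 7×21 matrix has rank 6, and its Smith normal form has invariant factors (1,1,1,1,1,1).

∂_2: C_2 → C_1 acts by ∂[p,q,r] = [q,r] − [p,r] + [p,q]. For instance
  ∂BEF = EF − BF + BE,
  ∂FGJ = GJ − FJ + FG.
The 21×14 boundary matrix has rank 13 and Smith normal form diag(1,1,1,1,1,1,1,1,1,1,1,1,1).

From H_k ≅ ker(∂_k) / im(∂_{k+1}) we obtain:

  H_0: rank C_0 − rank ∂_1 = 7 − 6 = 1, and the invariant factors of ∂_1 are all 1, so H_0 = Z.
  H_1: rank ker ∂_1 − rank ∂_2 = (21 − 6) − 13 = 2, and the invariant factors of ∂_2 are all 1, so H_1 = Z^2.
  H_2: rank ker ∂_2 − rank ∂_3 = (14 − 13) − 0 = 1, and there is no ∂_3, so H_2 = Z.

As a check, the Euler characteristic is 7 − 21 + 14 = 0, which agrees with 1 − 2 + 1 = 0.

H_0 = Z,  H_1 = Z^2,  H_2 = Z.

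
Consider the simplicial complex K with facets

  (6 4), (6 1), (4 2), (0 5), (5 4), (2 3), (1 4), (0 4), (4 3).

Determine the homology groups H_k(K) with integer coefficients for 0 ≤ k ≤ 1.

H_0 ≅ Z,  H_1 ≅ Z^3.

We work with the vertex ordering 0 < 1 < 2 < 3 < 4 < 5 < 6. The simplices of K, each written with vertices in increasing order, are:

  0-simplices (7): [0], [1], [2], [3], [4], [5], [6]
  1-simplices (9): [0,4], [0,5], [1,4], [1,6], [2,3], [2,4], [3,4], [4,5], [4,6]

so the chain groups are C_0 ≅ Z^7, C_1 ≅ Z^9.

∂_1: C_1 → C_0 sends each edge [p,q] (with p < q) to q − p.
The 7×9 boundary matrix has rank 6 and Smith normal form diag(1,1,1,1,1,1).

Reading off H_k = ker ∂_k / im ∂_{k+1}:

  H_0: rank C_0 − rank ∂_1 = 7 − 6 = 1, and the invariant factors of ∂_1 are all 1, so H_0 ≅ Z.
  H_1: rank ker ∂_1 − rank ∂_2 = (9 − 6) − 0 = 3, and there is no ∂_2, so H_1 ≅ Z^3.

As a check, the Euler characteristic is 7 − 9 = -2, which agrees with 1 − 3 = -2.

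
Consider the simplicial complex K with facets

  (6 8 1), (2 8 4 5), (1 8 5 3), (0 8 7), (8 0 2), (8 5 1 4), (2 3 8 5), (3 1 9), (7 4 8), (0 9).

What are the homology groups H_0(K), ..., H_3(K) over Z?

H_0 ≅ Z,  H_1 ≅ Z,  H_2 = 0,  H_3 = 0.

We work with the vertex ordering 0 < 1 < 2 < 3 < 4 < 5 < 6 < 7 < 8 < 9. The simplices of K, each written with vertices in increasing order, are:

  0-simplices (10): [0], [1], [2], [3], [4], [5], [6], [7], [8], [9]
  1-simplices (23): [0,2], [0,7], [0,8], [0,9], [1,3], [1,4], [1,5], [1,6], [1,8], [1,9], [2,3], [2,4], [2,5], [2,8], [3,5], [3,8], [3,9], [4,5], [4,7], [4,8], [5,8], [6,8], [7,8]
  2-simplices (17): [0,2,8], [0,7,8], [1,3,5], [1,3,8], [1,3,9], [1,4,5], [1,4,8], [1,5,8], [1,6,8], [2,3,5], [2,3,8], [2,4,5], [2,4,8], [2,5,8], [3,5,8], [4,5,8], [4,7,8]
  3-simplices (4): [1,3,5,8], [1,4,5,8], [2,3,5,8], [2,4,5,8]

so the chain groups are C_0 ≅ Z^10, C_1 ≅ Z^23, C_2 ≅ Z^17, C_3 ≅ Z^4.

∂_1: C_1 → C_0 maps an edge to its endpoints' difference, ∂[p,q] = q − p.
This gives a 10×23 integer matrix of rank 9; reducing to Smith normal form yields diagonal entries (1,1,1,1,1,1,1,1,1).

∂_2: C_2 → C_1 acts by ∂[p,q,r] = [q,r] − [p,r] + [p,q]. For instance
  ∂[1,3,8] = [3,8] − [1,8] + [1,3],
  ∂[2,5,8] = [5,8] − [2,8] + [2,5].
As a 23×17 matrix over Z this has rank 13, with invariant factors (1,1,1,1,1,1,1,1,1,1,1,1,1).

∂_3: C_3 → C_2 sends each 3-simplex σ to the alternating sum Σ_i (−1)^i (σ with its i-th vertex removed). For instance
  ∂[2,4,5,8] = [4,5,8] − [2,5,8] + [2,4,8] − [2,4,5],
  ∂[1,3,5,8] = [3,5,8] − [1,5,8] + [1,3,8] − [1,3,5].
The 17×4 boundary matrix has rank 4 and Smith normal form diag(1,1,1,1).

Computing H_k = (kernel of ∂_k) / (image of ∂_{k+1}):

  H_0: rank C_0 − rank ∂_1 = 10 − 9 = 1, and the invariant factors of ∂_1 are all 1, so H_0 ≅ Z.
  H_1: rank ker ∂_1 − rank ∂_2 = (23 − 9) − 13 = 1, and the invariant factors of ∂_2 are all 1, so H_1 ≅ Z.
  H_2: rank ker ∂_2 − rank ∂_3 = (17 − 13) − 4 = 0, and the invariant factors of ∂_3 are all 1, so H_2 ≅ 0.
  H_3: rank ker ∂_3 − rank ∂_4 = (4 − 4) − 0 = 0, and there is no ∂_4, so H_3 ≅ 0.

As a check, the Euler characteristic is 10 − 23 + 17 − 4 = 0, which agrees with 1 − 1 + 0 − 0 = 0.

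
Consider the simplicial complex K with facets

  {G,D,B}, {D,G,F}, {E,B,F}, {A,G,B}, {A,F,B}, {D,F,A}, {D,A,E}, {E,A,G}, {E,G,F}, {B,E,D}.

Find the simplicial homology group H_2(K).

H_2 = 0.

Order the vertices as A < B < D < E < F < G. Listing each simplex with vertices in this order, K has dimension 2 with simplices:

  0-simplices (6): A, B, D, E, F, G
  1-simplices (15): AB, AD, AE, AF, AG, BD, BE, BF, BG, DE, DF, DG, EF, EG, FG
  2-simplices (10): ABF, ABG, ADE, ADF, AEG, BDE, BDG, BEF, DFG, EFG

so the chain groups are C_0 ≅ Z^6, C_1 ≅ Z^15, C_2 ≅ Z^10.

∂_1: C_1 → C_0 maps an edge to its endpoints' difference, ∂[p,q] = q − p. For instance
  ∂AF = F − A.
The resulting 6×15 matrix has rank 5, and its Smith normal form has invariant factors (1,1,1,1,1).

The boundary map ∂_2: C_2 → C_1 maps a triangle to the signed sum of its edges. For instance
  ∂AEG = EG − AG + AE,
  ∂BDE = DE − BE + BD.
This gives a 15×10 integer matrix of rank 10; reducing to Smith normal form yields diagonal entries (1,1,1,1,1,1,1,1,1,2).

Computing H_k = (kernel of ∂_k) / (image of ∂_{k+1}):

  H_2: rank ker ∂_2 − rank ∂_3 = (10 − 10) − 0 = 0, and there is no ∂_3, so H_2 ≅ 0.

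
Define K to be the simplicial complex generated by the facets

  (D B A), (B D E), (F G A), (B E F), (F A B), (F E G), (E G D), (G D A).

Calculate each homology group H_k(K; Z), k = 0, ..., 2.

We work with the vertex ordering A < B < D < E < F < G. The simplices of K, each written with vertices in increasing order, are:

  0-simplices (6): A, B, D, E, F, G
  1-simplices (12): AB, AD, AF, AG, BD, BE, BF, DE, DG, EF, EG, FG
  2-simplices (8): ABD, ABF, ADG, AFG, BDE, BEF, DEG, EFG

Hence C_0 ≅ Z^6, C_1 ≅ Z^12, C_2 ≅ Z^8.

Boundary ∂_1: C_1 → C_0 is given by ∂[p,q] = [q] − [p].
This gives a 6×12 integer matrix of rank 5; reducing to Smith normal form yields diagonal entries (1,1,1,1,1).

The boundary map ∂_2: C_2 → C_1 maps a triangle to the signed sum of its edges. For instance
  ∂ABD = BD − AD + AB,
  ∂DEG = EG − DG + DE.
This gives a 12×8 integer matrix of rank 7; reducing to Smith normal form yields diagonal entries (1,1,1,1,1,1,1).

From H_k ≅ ker(∂_k) / im(∂_{k+1}) we obtain:

  H_0: rank C_0 − rank ∂_1 = 6 − 5 = 1, and the invariant factors of ∂_1 are all 1, so H_0 ≅ Z.
  H_1: rank ker ∂_1 − rank ∂_2 = (12 − 5) − 7 = 0, and the invariant factors of ∂_2 are all 1, so H_1 ≅ 0.
  H_2: rank ker ∂_2 − rank ∂_3 = (8 − 7) − 0 = 1, and there is no ∂_3, so H_2 ≅ Z.

As a check, the Euler characteristic is 6 − 12 + 8 = 2, which agrees with 1 − 0 + 1 = 2.
(K is a triangulation of the 2-sphere S^2.)

H_0 = Z,  H_1 = 0,  H_2 = Z.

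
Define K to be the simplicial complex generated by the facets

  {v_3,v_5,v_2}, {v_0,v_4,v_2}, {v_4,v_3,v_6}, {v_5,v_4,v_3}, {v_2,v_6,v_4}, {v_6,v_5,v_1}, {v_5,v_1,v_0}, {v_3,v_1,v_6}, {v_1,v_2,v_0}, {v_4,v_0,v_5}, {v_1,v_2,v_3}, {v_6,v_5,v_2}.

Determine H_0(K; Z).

We work with the vertex ordering v_0 < v_1 < v_2 < v_3 < v_4 < v_5 < v_6. The simplices of K, each written with vertices in increasing order, are:

  0-simplices (7): [v_0], [v_1], [v_2], [v_3], [v_4], [v_5], [v_6]
  1-simplices (18): (18 of them)
  2-simplices (12): (12 of them)

Hence C_0 ≅ Z^7, C_1 ≅ Z^18, C_2 ≅ Z^12.

Boundary ∂_1: C_1 → C_0 sends each edge [p,q] (with p < q) to q − p.
The resulting 7×18 matrix has rank 6, and its Smith normal form has invariant factors (1,1,1,1,1,1).

Boundary ∂_2: C_2 → C_1 sends each 2-simplex [p,q,r] to [q,r] − [p,r] + [p,q]. For instance
  ∂[v_0,v_1,v_5] = [v_1,v_5] − [v_0,v_5] + [v_0,v_1],
  ∂[v_1,v_3,v_6] = [v_3,v_6] − [v_1,v_6] + [v_1,v_3].
As a 18×12 matrix over Z this has rank 12, with invariant factors (1,1,1,1,1,1,1,1,1,1,1,2).

Computing H_k = (kernel of ∂_k) / (image of ∂_{k+1}):

  H_0: rank C_0 − rank ∂_1 = 7 − 6 = 1, and the invariant factors of ∂_1 are all 1, so H_0 = Z.

H_0 ≅ Z.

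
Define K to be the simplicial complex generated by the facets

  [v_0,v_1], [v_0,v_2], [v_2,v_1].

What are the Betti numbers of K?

b_0 = 1, b_1 = 1.

Order the vertices as v_0 < v_1 < v_2. Listing each simplex with vertices in this order, K has dimension 1 with simplices:

  0-simplices (3): [v_0], [v_1], [v_2]
  1-simplices (3): [v_0,v_1], [v_0,v_2], [v_1,v_2]

Hence C_0 ≅ Z^3, C_1 ≅ Z^3.

∂_1: C_1 → C_0 maps an edge to its endpoints' difference, ∂[p,q] = q − p.
As a 3×3 matrix over Z this has rank 2, with invariant factors (1,1).

Reading off H_k = ker ∂_k / im ∂_{k+1}:

  H_0: rank C_0 − rank ∂_1 = 3 − 2 = 1, and the invariant factors of ∂_1 are all 1, so H_0 = Z.
  H_1: rank ker ∂_1 − rank ∂_2 = (3 − 2) − 0 = 1, and there is no ∂_2, so H_1 = Z.

As a check, the Euler characteristic is 3 − 3 = 0, which agrees with 1 − 1 = 0.
(K is a triangulation of the circle S^1.)

Hence the Betti numbers are b_0 = 1, b_1 = 1.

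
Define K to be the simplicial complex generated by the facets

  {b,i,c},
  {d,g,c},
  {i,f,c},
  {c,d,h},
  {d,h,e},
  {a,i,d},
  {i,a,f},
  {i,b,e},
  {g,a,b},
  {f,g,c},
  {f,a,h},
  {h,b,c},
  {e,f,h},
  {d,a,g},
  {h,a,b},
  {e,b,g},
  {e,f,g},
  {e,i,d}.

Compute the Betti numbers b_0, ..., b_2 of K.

b_0 = 1, b_1 = 2, b_2 = 1.

Take the total order a < b < c < d < e < f < g < h < i on the vertex set. Then K (dimension 2) consists of the simplices:

  0-simplices (9): a, b, c, d, e, f, g, h, i
  1-simplices (27): ab, ad, af, ag, ah, ai, bc, be, bg, bh, bi, cd, cf, cg, ch, ci, de, dg, dh, di, ef, eg, eh, ei, fg, fh, fi
  2-simplices (18): abg, abh, adg, adi, afh, afi, bch, bci, beg, bei, cdg, cdh, cfg, cfi, deh, dei, efg, efh

Hence C_0 ≅ Z^9, C_1 ≅ Z^27, C_2 ≅ Z^18.

∂_1: C_1 → C_0 is given by ∂[p,q] = [q] − [p].
The resulting 9×27 matrix has rank 8, and its Smith normal form has invariant factors (1,1,1,1,1,1,1,1).

Boundary ∂_2: C_2 → C_1 acts by ∂[p,q,r] = [q,r] − [p,r] + [p,q]. For instance
  ∂cfi = fi − ci + cf,
  ∂afi = fi − ai + af.
The 27×18 boundary matrix has rank 17 and Smith normal form diag(1,1,1,1,1,1,1,1,1,1,1,1,1,1,1,1,1).

From H_k ≅ ker(∂_k) / im(∂_{k+1}) we obtain:

  H_0: rank C_0 − rank ∂_1 = 9 − 8 = 1, and the invariant factors of ∂_1 are all 1, so H_0 = Z.
  H_1: rank ker ∂_1 − rank ∂_2 = (27 − 8) − 17 = 2, and the invariant factors of ∂_2 are all 1, so H_1 = Z^2.
  H_2: rank ker ∂_2 − rank ∂_3 = (18 − 17) − 0 = 1, and there is no ∂_3, so H_2 = Z.

Hence the Betti numbers are b_0 = 1, b_1 = 2, b_2 = 1.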